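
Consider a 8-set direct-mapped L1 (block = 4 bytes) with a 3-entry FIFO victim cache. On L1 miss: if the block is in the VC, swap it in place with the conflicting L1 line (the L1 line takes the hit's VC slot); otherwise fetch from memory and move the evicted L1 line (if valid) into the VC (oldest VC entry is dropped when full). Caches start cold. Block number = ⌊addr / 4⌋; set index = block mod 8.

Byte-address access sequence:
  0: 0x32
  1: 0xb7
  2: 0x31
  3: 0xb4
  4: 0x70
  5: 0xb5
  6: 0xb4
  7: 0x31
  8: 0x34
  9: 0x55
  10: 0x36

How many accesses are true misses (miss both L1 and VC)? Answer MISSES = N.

  [0] addr=0x32 blk=12 s=4: MISS | VC []
  [1] addr=0xb7 blk=45 s=5: MISS | VC []
  [2] addr=0x31 blk=12 s=4: L1-HIT | VC []
  [3] addr=0xb4 blk=45 s=5: L1-HIT | VC []
  [4] addr=0x70 blk=28 s=4: MISS | VC [12]
  [5] addr=0xb5 blk=45 s=5: L1-HIT | VC [12]
  [6] addr=0xb4 blk=45 s=5: L1-HIT | VC [12]
  [7] addr=0x31 blk=12 s=4: VC-HIT | VC [28]
  [8] addr=0x34 blk=13 s=5: MISS | VC [28, 45]
  [9] addr=0x55 blk=21 s=5: MISS | VC [28, 45, 13]
  [10] addr=0x36 blk=13 s=5: VC-HIT | VC [28, 45, 21]

MISSES = 5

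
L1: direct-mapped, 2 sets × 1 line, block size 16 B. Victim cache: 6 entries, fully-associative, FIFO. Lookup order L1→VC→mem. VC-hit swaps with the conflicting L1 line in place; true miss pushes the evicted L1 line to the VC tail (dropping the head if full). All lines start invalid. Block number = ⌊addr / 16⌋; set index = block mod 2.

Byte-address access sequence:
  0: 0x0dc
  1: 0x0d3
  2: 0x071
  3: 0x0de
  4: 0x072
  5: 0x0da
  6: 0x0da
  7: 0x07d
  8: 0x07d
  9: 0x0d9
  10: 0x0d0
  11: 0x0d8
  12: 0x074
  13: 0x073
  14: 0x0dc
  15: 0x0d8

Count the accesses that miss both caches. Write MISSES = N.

MISSES = 2

#0 0xdc→b13/s1 MISS; vc=[]
#1 0xd3→b13/s1 L1-HIT; vc=[]
#2 0x71→b7/s1 MISS; vc=[13]
#3 0xde→b13/s1 VC-HIT; vc=[7]
#4 0x72→b7/s1 VC-HIT; vc=[13]
#5 0xda→b13/s1 VC-HIT; vc=[7]
#6 0xda→b13/s1 L1-HIT; vc=[7]
#7 0x7d→b7/s1 VC-HIT; vc=[13]
#8 0x7d→b7/s1 L1-HIT; vc=[13]
#9 0xd9→b13/s1 VC-HIT; vc=[7]
#10 0xd0→b13/s1 L1-HIT; vc=[7]
#11 0xd8→b13/s1 L1-HIT; vc=[7]
#12 0x74→b7/s1 VC-HIT; vc=[13]
#13 0x73→b7/s1 L1-HIT; vc=[13]
#14 0xdc→b13/s1 VC-HIT; vc=[7]
#15 0xd8→b13/s1 L1-HIT; vc=[7]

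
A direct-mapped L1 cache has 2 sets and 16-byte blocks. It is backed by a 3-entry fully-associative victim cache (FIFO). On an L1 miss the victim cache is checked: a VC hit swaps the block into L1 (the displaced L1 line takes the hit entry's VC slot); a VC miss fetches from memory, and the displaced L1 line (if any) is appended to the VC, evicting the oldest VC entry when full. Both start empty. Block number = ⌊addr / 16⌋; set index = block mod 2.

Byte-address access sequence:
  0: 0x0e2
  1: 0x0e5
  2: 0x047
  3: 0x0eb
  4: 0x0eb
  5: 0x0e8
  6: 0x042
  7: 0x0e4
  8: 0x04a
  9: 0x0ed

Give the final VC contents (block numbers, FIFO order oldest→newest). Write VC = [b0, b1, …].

#0 0xe2→b14/s0 MISS; vc=[]
#1 0xe5→b14/s0 L1-HIT; vc=[]
#2 0x47→b4/s0 MISS; vc=[14]
#3 0xeb→b14/s0 VC-HIT; vc=[4]
#4 0xeb→b14/s0 L1-HIT; vc=[4]
#5 0xe8→b14/s0 L1-HIT; vc=[4]
#6 0x42→b4/s0 VC-HIT; vc=[14]
#7 0xe4→b14/s0 VC-HIT; vc=[4]
#8 0x4a→b4/s0 VC-HIT; vc=[14]
#9 0xed→b14/s0 VC-HIT; vc=[4]

VC = [4]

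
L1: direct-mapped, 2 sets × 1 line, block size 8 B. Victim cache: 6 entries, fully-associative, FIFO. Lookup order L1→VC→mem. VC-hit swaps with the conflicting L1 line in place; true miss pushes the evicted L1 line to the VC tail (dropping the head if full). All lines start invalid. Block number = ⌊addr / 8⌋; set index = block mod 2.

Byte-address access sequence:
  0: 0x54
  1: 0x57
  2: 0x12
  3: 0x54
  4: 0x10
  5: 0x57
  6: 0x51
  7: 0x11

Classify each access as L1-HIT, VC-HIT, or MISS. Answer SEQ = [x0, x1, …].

  [0] addr=0x54 blk=10 s=0: MISS | VC []
  [1] addr=0x57 blk=10 s=0: L1-HIT | VC []
  [2] addr=0x12 blk=2 s=0: MISS | VC [10]
  [3] addr=0x54 blk=10 s=0: VC-HIT | VC [2]
  [4] addr=0x10 blk=2 s=0: VC-HIT | VC [10]
  [5] addr=0x57 blk=10 s=0: VC-HIT | VC [2]
  [6] addr=0x51 blk=10 s=0: L1-HIT | VC [2]
  [7] addr=0x11 blk=2 s=0: VC-HIT | VC [10]

SEQ = [MISS, L1-HIT, MISS, VC-HIT, VC-HIT, VC-HIT, L1-HIT, VC-HIT]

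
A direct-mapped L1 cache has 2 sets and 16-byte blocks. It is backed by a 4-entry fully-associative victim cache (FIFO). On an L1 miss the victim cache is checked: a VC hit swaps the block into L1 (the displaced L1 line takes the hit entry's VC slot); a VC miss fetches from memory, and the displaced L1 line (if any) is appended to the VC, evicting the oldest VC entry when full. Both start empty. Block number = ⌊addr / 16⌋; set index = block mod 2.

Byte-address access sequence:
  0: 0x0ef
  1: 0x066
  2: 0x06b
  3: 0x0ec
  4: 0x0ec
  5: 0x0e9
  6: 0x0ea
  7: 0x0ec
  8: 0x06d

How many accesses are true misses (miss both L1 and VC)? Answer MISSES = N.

#0 0xef→b14/s0 MISS; vc=[]
#1 0x66→b6/s0 MISS; vc=[14]
#2 0x6b→b6/s0 L1-HIT; vc=[14]
#3 0xec→b14/s0 VC-HIT; vc=[6]
#4 0xec→b14/s0 L1-HIT; vc=[6]
#5 0xe9→b14/s0 L1-HIT; vc=[6]
#6 0xea→b14/s0 L1-HIT; vc=[6]
#7 0xec→b14/s0 L1-HIT; vc=[6]
#8 0x6d→b6/s0 VC-HIT; vc=[14]

MISSES = 2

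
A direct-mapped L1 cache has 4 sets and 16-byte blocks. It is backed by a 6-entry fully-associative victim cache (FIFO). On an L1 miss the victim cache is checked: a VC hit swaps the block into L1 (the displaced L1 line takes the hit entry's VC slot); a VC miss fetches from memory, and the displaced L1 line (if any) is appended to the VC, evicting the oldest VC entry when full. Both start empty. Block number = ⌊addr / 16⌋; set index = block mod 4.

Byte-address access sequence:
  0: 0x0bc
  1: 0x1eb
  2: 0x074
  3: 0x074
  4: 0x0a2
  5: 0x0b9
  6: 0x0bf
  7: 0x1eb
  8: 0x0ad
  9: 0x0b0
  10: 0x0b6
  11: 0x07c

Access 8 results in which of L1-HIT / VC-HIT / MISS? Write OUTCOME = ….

OUTCOME = VC-HIT

0: 0xbc (blk 11, set 3) → MISS  vc=[]
1: 0x1eb (blk 30, set 2) → MISS  vc=[]
2: 0x74 (blk 7, set 3) → MISS  vc=[11]
3: 0x74 (blk 7, set 3) → L1-HIT  vc=[11]
4: 0xa2 (blk 10, set 2) → MISS  vc=[11, 30]
5: 0xb9 (blk 11, set 3) → VC-HIT  vc=[7, 30]
6: 0xbf (blk 11, set 3) → L1-HIT  vc=[7, 30]
7: 0x1eb (blk 30, set 2) → VC-HIT  vc=[7, 10]
8: 0xad (blk 10, set 2) → VC-HIT  vc=[7, 30]
9: 0xb0 (blk 11, set 3) → L1-HIT  vc=[7, 30]
10: 0xb6 (blk 11, set 3) → L1-HIT  vc=[7, 30]
11: 0x7c (blk 7, set 3) → VC-HIT  vc=[11, 30]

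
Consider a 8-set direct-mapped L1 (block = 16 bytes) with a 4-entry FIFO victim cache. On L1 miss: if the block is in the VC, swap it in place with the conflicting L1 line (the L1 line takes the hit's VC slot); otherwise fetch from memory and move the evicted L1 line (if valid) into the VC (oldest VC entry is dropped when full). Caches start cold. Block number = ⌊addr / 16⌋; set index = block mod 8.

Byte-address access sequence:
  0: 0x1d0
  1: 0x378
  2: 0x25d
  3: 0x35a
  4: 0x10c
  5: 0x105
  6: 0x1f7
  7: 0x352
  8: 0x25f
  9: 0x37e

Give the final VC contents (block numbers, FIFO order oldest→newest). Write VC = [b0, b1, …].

VC = [29, 53, 31]

  [0] addr=0x1d0 blk=29 s=5: MISS | VC []
  [1] addr=0x378 blk=55 s=7: MISS | VC []
  [2] addr=0x25d blk=37 s=5: MISS | VC [29]
  [3] addr=0x35a blk=53 s=5: MISS | VC [29, 37]
  [4] addr=0x10c blk=16 s=0: MISS | VC [29, 37]
  [5] addr=0x105 blk=16 s=0: L1-HIT | VC [29, 37]
  [6] addr=0x1f7 blk=31 s=7: MISS | VC [29, 37, 55]
  [7] addr=0x352 blk=53 s=5: L1-HIT | VC [29, 37, 55]
  [8] addr=0x25f blk=37 s=5: VC-HIT | VC [29, 53, 55]
  [9] addr=0x37e blk=55 s=7: VC-HIT | VC [29, 53, 31]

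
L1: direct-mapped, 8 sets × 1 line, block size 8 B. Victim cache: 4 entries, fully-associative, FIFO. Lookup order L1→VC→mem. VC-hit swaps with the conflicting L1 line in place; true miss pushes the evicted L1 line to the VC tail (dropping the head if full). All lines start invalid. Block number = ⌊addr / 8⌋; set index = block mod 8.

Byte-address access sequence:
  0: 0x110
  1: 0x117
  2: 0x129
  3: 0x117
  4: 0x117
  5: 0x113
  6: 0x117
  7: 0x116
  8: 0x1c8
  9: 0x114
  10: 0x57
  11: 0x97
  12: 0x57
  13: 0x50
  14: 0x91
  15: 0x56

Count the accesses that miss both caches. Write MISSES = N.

MISSES = 5

0: 0x110 (blk 34, set 2) → MISS  vc=[]
1: 0x117 (blk 34, set 2) → L1-HIT  vc=[]
2: 0x129 (blk 37, set 5) → MISS  vc=[]
3: 0x117 (blk 34, set 2) → L1-HIT  vc=[]
4: 0x117 (blk 34, set 2) → L1-HIT  vc=[]
5: 0x113 (blk 34, set 2) → L1-HIT  vc=[]
6: 0x117 (blk 34, set 2) → L1-HIT  vc=[]
7: 0x116 (blk 34, set 2) → L1-HIT  vc=[]
8: 0x1c8 (blk 57, set 1) → MISS  vc=[]
9: 0x114 (blk 34, set 2) → L1-HIT  vc=[]
10: 0x57 (blk 10, set 2) → MISS  vc=[34]
11: 0x97 (blk 18, set 2) → MISS  vc=[34, 10]
12: 0x57 (blk 10, set 2) → VC-HIT  vc=[34, 18]
13: 0x50 (blk 10, set 2) → L1-HIT  vc=[34, 18]
14: 0x91 (blk 18, set 2) → VC-HIT  vc=[34, 10]
15: 0x56 (blk 10, set 2) → VC-HIT  vc=[34, 18]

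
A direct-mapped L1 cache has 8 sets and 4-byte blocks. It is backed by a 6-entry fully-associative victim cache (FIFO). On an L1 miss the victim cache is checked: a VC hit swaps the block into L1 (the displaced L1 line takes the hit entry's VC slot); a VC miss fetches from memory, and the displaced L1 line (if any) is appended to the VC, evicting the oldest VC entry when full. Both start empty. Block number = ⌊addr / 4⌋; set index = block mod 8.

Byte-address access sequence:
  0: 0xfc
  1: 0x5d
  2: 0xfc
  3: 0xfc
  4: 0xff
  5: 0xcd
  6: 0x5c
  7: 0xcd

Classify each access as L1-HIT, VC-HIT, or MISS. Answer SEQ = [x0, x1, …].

#0 0xfc→b63/s7 MISS; vc=[]
#1 0x5d→b23/s7 MISS; vc=[63]
#2 0xfc→b63/s7 VC-HIT; vc=[23]
#3 0xfc→b63/s7 L1-HIT; vc=[23]
#4 0xff→b63/s7 L1-HIT; vc=[23]
#5 0xcd→b51/s3 MISS; vc=[23]
#6 0x5c→b23/s7 VC-HIT; vc=[63]
#7 0xcd→b51/s3 L1-HIT; vc=[63]

SEQ = [MISS, MISS, VC-HIT, L1-HIT, L1-HIT, MISS, VC-HIT, L1-HIT]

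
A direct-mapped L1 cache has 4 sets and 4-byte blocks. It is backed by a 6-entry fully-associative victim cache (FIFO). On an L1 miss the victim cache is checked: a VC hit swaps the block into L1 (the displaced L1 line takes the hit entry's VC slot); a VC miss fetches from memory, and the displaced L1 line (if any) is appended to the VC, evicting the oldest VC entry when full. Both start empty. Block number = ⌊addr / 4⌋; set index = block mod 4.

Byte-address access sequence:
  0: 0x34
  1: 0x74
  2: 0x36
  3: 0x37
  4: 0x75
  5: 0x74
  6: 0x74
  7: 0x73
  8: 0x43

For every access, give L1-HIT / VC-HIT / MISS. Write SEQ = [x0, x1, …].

SEQ = [MISS, MISS, VC-HIT, L1-HIT, VC-HIT, L1-HIT, L1-HIT, MISS, MISS]

#0 0x34→b13/s1 MISS; vc=[]
#1 0x74→b29/s1 MISS; vc=[13]
#2 0x36→b13/s1 VC-HIT; vc=[29]
#3 0x37→b13/s1 L1-HIT; vc=[29]
#4 0x75→b29/s1 VC-HIT; vc=[13]
#5 0x74→b29/s1 L1-HIT; vc=[13]
#6 0x74→b29/s1 L1-HIT; vc=[13]
#7 0x73→b28/s0 MISS; vc=[13]
#8 0x43→b16/s0 MISS; vc=[13,28]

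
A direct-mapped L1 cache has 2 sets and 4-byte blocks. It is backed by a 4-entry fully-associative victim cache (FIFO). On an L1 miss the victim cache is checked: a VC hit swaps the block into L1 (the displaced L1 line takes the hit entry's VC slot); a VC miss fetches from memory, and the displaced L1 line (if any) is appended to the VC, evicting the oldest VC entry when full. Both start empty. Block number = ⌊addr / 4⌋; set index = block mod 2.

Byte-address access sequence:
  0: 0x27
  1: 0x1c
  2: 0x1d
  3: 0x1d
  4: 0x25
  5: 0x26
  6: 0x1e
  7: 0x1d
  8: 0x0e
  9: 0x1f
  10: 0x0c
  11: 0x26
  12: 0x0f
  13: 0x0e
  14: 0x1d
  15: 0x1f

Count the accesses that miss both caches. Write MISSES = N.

MISSES = 3

0: 0x27 (blk 9, set 1) → MISS  vc=[]
1: 0x1c (blk 7, set 1) → MISS  vc=[9]
2: 0x1d (blk 7, set 1) → L1-HIT  vc=[9]
3: 0x1d (blk 7, set 1) → L1-HIT  vc=[9]
4: 0x25 (blk 9, set 1) → VC-HIT  vc=[7]
5: 0x26 (blk 9, set 1) → L1-HIT  vc=[7]
6: 0x1e (blk 7, set 1) → VC-HIT  vc=[9]
7: 0x1d (blk 7, set 1) → L1-HIT  vc=[9]
8: 0xe (blk 3, set 1) → MISS  vc=[9, 7]
9: 0x1f (blk 7, set 1) → VC-HIT  vc=[9, 3]
10: 0xc (blk 3, set 1) → VC-HIT  vc=[9, 7]
11: 0x26 (blk 9, set 1) → VC-HIT  vc=[3, 7]
12: 0xf (blk 3, set 1) → VC-HIT  vc=[9, 7]
13: 0xe (blk 3, set 1) → L1-HIT  vc=[9, 7]
14: 0x1d (blk 7, set 1) → VC-HIT  vc=[9, 3]
15: 0x1f (blk 7, set 1) → L1-HIT  vc=[9, 3]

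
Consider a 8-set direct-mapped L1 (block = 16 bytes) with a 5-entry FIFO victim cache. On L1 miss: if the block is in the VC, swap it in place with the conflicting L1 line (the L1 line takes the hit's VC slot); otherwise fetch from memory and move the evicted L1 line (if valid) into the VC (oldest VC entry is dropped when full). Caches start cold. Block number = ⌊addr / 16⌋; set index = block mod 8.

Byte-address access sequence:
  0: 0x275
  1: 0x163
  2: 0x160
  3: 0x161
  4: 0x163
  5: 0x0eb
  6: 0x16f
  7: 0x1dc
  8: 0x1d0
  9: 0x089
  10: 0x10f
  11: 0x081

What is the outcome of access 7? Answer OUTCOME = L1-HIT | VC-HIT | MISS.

OUTCOME = MISS

#0 0x275→b39/s7 MISS; vc=[]
#1 0x163→b22/s6 MISS; vc=[]
#2 0x160→b22/s6 L1-HIT; vc=[]
#3 0x161→b22/s6 L1-HIT; vc=[]
#4 0x163→b22/s6 L1-HIT; vc=[]
#5 0xeb→b14/s6 MISS; vc=[22]
#6 0x16f→b22/s6 VC-HIT; vc=[14]
#7 0x1dc→b29/s5 MISS; vc=[14]
#8 0x1d0→b29/s5 L1-HIT; vc=[14]
#9 0x89→b8/s0 MISS; vc=[14]
#10 0x10f→b16/s0 MISS; vc=[14,8]
#11 0x81→b8/s0 VC-HIT; vc=[14,16]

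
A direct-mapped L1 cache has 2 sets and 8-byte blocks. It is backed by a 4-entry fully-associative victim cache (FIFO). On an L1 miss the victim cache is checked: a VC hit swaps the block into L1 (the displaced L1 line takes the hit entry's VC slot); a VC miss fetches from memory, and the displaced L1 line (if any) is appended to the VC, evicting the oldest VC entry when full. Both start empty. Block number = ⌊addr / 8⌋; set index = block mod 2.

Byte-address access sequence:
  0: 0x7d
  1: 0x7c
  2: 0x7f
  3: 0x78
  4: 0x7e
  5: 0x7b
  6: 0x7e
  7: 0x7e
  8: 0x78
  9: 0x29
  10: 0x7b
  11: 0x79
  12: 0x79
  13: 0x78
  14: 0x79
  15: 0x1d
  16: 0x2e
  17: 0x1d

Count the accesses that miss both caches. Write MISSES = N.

MISSES = 3

#0 0x7d→b15/s1 MISS; vc=[]
#1 0x7c→b15/s1 L1-HIT; vc=[]
#2 0x7f→b15/s1 L1-HIT; vc=[]
#3 0x78→b15/s1 L1-HIT; vc=[]
#4 0x7e→b15/s1 L1-HIT; vc=[]
#5 0x7b→b15/s1 L1-HIT; vc=[]
#6 0x7e→b15/s1 L1-HIT; vc=[]
#7 0x7e→b15/s1 L1-HIT; vc=[]
#8 0x78→b15/s1 L1-HIT; vc=[]
#9 0x29→b5/s1 MISS; vc=[15]
#10 0x7b→b15/s1 VC-HIT; vc=[5]
#11 0x79→b15/s1 L1-HIT; vc=[5]
#12 0x79→b15/s1 L1-HIT; vc=[5]
#13 0x78→b15/s1 L1-HIT; vc=[5]
#14 0x79→b15/s1 L1-HIT; vc=[5]
#15 0x1d→b3/s1 MISS; vc=[5,15]
#16 0x2e→b5/s1 VC-HIT; vc=[3,15]
#17 0x1d→b3/s1 VC-HIT; vc=[5,15]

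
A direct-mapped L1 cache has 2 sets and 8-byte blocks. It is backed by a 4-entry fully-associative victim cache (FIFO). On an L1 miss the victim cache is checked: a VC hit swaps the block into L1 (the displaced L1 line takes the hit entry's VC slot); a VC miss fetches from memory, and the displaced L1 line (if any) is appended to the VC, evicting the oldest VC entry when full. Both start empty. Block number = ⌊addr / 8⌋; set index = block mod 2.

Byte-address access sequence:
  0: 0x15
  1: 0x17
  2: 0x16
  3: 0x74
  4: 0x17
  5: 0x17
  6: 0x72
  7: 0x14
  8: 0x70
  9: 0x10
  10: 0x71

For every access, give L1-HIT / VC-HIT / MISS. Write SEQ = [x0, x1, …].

0: 0x15 (blk 2, set 0) → MISS  vc=[]
1: 0x17 (blk 2, set 0) → L1-HIT  vc=[]
2: 0x16 (blk 2, set 0) → L1-HIT  vc=[]
3: 0x74 (blk 14, set 0) → MISS  vc=[2]
4: 0x17 (blk 2, set 0) → VC-HIT  vc=[14]
5: 0x17 (blk 2, set 0) → L1-HIT  vc=[14]
6: 0x72 (blk 14, set 0) → VC-HIT  vc=[2]
7: 0x14 (blk 2, set 0) → VC-HIT  vc=[14]
8: 0x70 (blk 14, set 0) → VC-HIT  vc=[2]
9: 0x10 (blk 2, set 0) → VC-HIT  vc=[14]
10: 0x71 (blk 14, set 0) → VC-HIT  vc=[2]

SEQ = [MISS, L1-HIT, L1-HIT, MISS, VC-HIT, L1-HIT, VC-HIT, VC-HIT, VC-HIT, VC-HIT, VC-HIT]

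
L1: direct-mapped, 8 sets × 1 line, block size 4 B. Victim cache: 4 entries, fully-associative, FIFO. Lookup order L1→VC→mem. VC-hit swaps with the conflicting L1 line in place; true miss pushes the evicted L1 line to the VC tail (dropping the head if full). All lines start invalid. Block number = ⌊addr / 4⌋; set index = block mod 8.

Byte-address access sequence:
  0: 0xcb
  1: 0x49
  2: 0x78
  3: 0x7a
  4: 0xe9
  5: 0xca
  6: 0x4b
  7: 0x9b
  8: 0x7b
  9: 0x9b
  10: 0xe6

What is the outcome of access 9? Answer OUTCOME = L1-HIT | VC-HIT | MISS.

OUTCOME = VC-HIT

0: 0xcb (blk 50, set 2) → MISS  vc=[]
1: 0x49 (blk 18, set 2) → MISS  vc=[50]
2: 0x78 (blk 30, set 6) → MISS  vc=[50]
3: 0x7a (blk 30, set 6) → L1-HIT  vc=[50]
4: 0xe9 (blk 58, set 2) → MISS  vc=[50, 18]
5: 0xca (blk 50, set 2) → VC-HIT  vc=[58, 18]
6: 0x4b (blk 18, set 2) → VC-HIT  vc=[58, 50]
7: 0x9b (blk 38, set 6) → MISS  vc=[58, 50, 30]
8: 0x7b (blk 30, set 6) → VC-HIT  vc=[58, 50, 38]
9: 0x9b (blk 38, set 6) → VC-HIT  vc=[58, 50, 30]
10: 0xe6 (blk 57, set 1) → MISS  vc=[58, 50, 30]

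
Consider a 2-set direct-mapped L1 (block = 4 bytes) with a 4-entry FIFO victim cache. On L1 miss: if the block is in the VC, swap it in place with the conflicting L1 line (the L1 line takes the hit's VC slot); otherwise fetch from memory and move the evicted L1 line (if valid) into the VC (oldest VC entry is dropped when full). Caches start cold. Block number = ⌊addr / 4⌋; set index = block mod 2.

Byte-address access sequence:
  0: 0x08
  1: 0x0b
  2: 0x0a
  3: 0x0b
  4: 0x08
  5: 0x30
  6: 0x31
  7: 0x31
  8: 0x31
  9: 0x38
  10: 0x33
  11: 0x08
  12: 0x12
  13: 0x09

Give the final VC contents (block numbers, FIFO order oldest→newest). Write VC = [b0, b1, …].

0: 0x8 (blk 2, set 0) → MISS  vc=[]
1: 0xb (blk 2, set 0) → L1-HIT  vc=[]
2: 0xa (blk 2, set 0) → L1-HIT  vc=[]
3: 0xb (blk 2, set 0) → L1-HIT  vc=[]
4: 0x8 (blk 2, set 0) → L1-HIT  vc=[]
5: 0x30 (blk 12, set 0) → MISS  vc=[2]
6: 0x31 (blk 12, set 0) → L1-HIT  vc=[2]
7: 0x31 (blk 12, set 0) → L1-HIT  vc=[2]
8: 0x31 (blk 12, set 0) → L1-HIT  vc=[2]
9: 0x38 (blk 14, set 0) → MISS  vc=[2, 12]
10: 0x33 (blk 12, set 0) → VC-HIT  vc=[2, 14]
11: 0x8 (blk 2, set 0) → VC-HIT  vc=[12, 14]
12: 0x12 (blk 4, set 0) → MISS  vc=[12, 14, 2]
13: 0x9 (blk 2, set 0) → VC-HIT  vc=[12, 14, 4]

VC = [12, 14, 4]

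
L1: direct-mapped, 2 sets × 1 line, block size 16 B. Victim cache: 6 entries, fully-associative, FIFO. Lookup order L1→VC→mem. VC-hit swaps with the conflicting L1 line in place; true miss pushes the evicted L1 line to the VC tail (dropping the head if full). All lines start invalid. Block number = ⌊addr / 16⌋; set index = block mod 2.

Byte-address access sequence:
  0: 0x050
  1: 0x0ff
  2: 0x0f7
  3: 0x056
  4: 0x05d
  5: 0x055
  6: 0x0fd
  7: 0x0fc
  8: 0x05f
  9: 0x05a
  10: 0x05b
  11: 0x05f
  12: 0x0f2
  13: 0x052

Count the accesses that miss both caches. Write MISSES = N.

MISSES = 2

0: 0x50 (blk 5, set 1) → MISS  vc=[]
1: 0xff (blk 15, set 1) → MISS  vc=[5]
2: 0xf7 (blk 15, set 1) → L1-HIT  vc=[5]
3: 0x56 (blk 5, set 1) → VC-HIT  vc=[15]
4: 0x5d (blk 5, set 1) → L1-HIT  vc=[15]
5: 0x55 (blk 5, set 1) → L1-HIT  vc=[15]
6: 0xfd (blk 15, set 1) → VC-HIT  vc=[5]
7: 0xfc (blk 15, set 1) → L1-HIT  vc=[5]
8: 0x5f (blk 5, set 1) → VC-HIT  vc=[15]
9: 0x5a (blk 5, set 1) → L1-HIT  vc=[15]
10: 0x5b (blk 5, set 1) → L1-HIT  vc=[15]
11: 0x5f (blk 5, set 1) → L1-HIT  vc=[15]
12: 0xf2 (blk 15, set 1) → VC-HIT  vc=[5]
13: 0x52 (blk 5, set 1) → VC-HIT  vc=[15]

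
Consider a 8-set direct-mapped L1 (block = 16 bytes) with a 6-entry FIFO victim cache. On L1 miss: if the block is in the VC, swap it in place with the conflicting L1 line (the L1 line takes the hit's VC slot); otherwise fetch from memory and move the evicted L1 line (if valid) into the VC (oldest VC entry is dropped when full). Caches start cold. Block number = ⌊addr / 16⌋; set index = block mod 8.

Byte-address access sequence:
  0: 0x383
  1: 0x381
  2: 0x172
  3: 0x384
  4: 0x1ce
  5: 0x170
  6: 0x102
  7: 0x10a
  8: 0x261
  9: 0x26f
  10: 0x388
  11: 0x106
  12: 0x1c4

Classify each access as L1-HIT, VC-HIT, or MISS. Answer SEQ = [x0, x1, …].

SEQ = [MISS, L1-HIT, MISS, L1-HIT, MISS, L1-HIT, MISS, L1-HIT, MISS, L1-HIT, VC-HIT, VC-HIT, L1-HIT]

  [0] addr=0x383 blk=56 s=0: MISS | VC []
  [1] addr=0x381 blk=56 s=0: L1-HIT | VC []
  [2] addr=0x172 blk=23 s=7: MISS | VC []
  [3] addr=0x384 blk=56 s=0: L1-HIT | VC []
  [4] addr=0x1ce blk=28 s=4: MISS | VC []
  [5] addr=0x170 blk=23 s=7: L1-HIT | VC []
  [6] addr=0x102 blk=16 s=0: MISS | VC [56]
  [7] addr=0x10a blk=16 s=0: L1-HIT | VC [56]
  [8] addr=0x261 blk=38 s=6: MISS | VC [56]
  [9] addr=0x26f blk=38 s=6: L1-HIT | VC [56]
  [10] addr=0x388 blk=56 s=0: VC-HIT | VC [16]
  [11] addr=0x106 blk=16 s=0: VC-HIT | VC [56]
  [12] addr=0x1c4 blk=28 s=4: L1-HIT | VC [56]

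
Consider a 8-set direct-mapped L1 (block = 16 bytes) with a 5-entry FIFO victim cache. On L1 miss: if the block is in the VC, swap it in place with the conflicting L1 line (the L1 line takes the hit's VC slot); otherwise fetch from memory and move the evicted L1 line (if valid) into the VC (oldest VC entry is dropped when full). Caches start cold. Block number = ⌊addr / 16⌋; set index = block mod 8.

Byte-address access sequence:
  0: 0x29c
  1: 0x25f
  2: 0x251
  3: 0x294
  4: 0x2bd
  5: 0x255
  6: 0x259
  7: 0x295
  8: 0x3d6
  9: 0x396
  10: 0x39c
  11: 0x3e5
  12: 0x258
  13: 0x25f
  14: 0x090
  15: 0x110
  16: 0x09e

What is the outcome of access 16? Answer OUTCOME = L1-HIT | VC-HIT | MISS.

OUTCOME = VC-HIT

0: 0x29c (blk 41, set 1) → MISS  vc=[]
1: 0x25f (blk 37, set 5) → MISS  vc=[]
2: 0x251 (blk 37, set 5) → L1-HIT  vc=[]
3: 0x294 (blk 41, set 1) → L1-HIT  vc=[]
4: 0x2bd (blk 43, set 3) → MISS  vc=[]
5: 0x255 (blk 37, set 5) → L1-HIT  vc=[]
6: 0x259 (blk 37, set 5) → L1-HIT  vc=[]
7: 0x295 (blk 41, set 1) → L1-HIT  vc=[]
8: 0x3d6 (blk 61, set 5) → MISS  vc=[37]
9: 0x396 (blk 57, set 1) → MISS  vc=[37, 41]
10: 0x39c (blk 57, set 1) → L1-HIT  vc=[37, 41]
11: 0x3e5 (blk 62, set 6) → MISS  vc=[37, 41]
12: 0x258 (blk 37, set 5) → VC-HIT  vc=[61, 41]
13: 0x25f (blk 37, set 5) → L1-HIT  vc=[61, 41]
14: 0x90 (blk 9, set 1) → MISS  vc=[61, 41, 57]
15: 0x110 (blk 17, set 1) → MISS  vc=[61, 41, 57, 9]
16: 0x9e (blk 9, set 1) → VC-HIT  vc=[61, 41, 57, 17]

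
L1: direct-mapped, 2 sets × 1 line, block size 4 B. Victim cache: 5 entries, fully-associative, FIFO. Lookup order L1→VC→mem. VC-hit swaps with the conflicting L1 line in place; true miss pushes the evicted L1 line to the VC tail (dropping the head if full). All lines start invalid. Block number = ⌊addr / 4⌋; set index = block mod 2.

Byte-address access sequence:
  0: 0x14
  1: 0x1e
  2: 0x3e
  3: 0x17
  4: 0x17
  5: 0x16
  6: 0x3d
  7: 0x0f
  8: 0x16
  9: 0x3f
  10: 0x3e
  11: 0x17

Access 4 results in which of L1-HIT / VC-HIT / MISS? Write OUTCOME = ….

OUTCOME = L1-HIT

#0 0x14→b5/s1 MISS; vc=[]
#1 0x1e→b7/s1 MISS; vc=[5]
#2 0x3e→b15/s1 MISS; vc=[5,7]
#3 0x17→b5/s1 VC-HIT; vc=[15,7]
#4 0x17→b5/s1 L1-HIT; vc=[15,7]
#5 0x16→b5/s1 L1-HIT; vc=[15,7]
#6 0x3d→b15/s1 VC-HIT; vc=[5,7]
#7 0xf→b3/s1 MISS; vc=[5,7,15]
#8 0x16→b5/s1 VC-HIT; vc=[3,7,15]
#9 0x3f→b15/s1 VC-HIT; vc=[3,7,5]
#10 0x3e→b15/s1 L1-HIT; vc=[3,7,5]
#11 0x17→b5/s1 VC-HIT; vc=[3,7,15]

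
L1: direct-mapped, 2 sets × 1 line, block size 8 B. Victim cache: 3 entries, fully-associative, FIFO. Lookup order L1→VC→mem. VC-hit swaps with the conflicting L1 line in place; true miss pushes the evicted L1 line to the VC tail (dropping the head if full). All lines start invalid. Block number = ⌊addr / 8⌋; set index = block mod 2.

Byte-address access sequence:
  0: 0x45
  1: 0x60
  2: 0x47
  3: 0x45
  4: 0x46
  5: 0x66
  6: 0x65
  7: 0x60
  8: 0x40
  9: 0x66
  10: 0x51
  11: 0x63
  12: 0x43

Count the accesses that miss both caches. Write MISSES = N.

  [0] addr=0x45 blk=8 s=0: MISS | VC []
  [1] addr=0x60 blk=12 s=0: MISS | VC [8]
  [2] addr=0x47 blk=8 s=0: VC-HIT | VC [12]
  [3] addr=0x45 blk=8 s=0: L1-HIT | VC [12]
  [4] addr=0x46 blk=8 s=0: L1-HIT | VC [12]
  [5] addr=0x66 blk=12 s=0: VC-HIT | VC [8]
  [6] addr=0x65 blk=12 s=0: L1-HIT | VC [8]
  [7] addr=0x60 blk=12 s=0: L1-HIT | VC [8]
  [8] addr=0x40 blk=8 s=0: VC-HIT | VC [12]
  [9] addr=0x66 blk=12 s=0: VC-HIT | VC [8]
  [10] addr=0x51 blk=10 s=0: MISS | VC [8, 12]
  [11] addr=0x63 blk=12 s=0: VC-HIT | VC [8, 10]
  [12] addr=0x43 blk=8 s=0: VC-HIT | VC [12, 10]

MISSES = 3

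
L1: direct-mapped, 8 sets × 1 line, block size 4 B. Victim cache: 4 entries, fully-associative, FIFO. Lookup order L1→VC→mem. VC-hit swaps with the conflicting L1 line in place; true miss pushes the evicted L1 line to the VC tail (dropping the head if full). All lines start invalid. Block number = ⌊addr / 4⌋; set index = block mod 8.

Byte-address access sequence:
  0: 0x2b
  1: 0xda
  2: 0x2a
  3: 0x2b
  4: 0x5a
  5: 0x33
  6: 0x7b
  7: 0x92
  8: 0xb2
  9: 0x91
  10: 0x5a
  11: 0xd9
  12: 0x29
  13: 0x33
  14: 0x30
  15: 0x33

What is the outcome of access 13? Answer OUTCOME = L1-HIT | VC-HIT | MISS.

OUTCOME = VC-HIT

0: 0x2b (blk 10, set 2) → MISS  vc=[]
1: 0xda (blk 54, set 6) → MISS  vc=[]
2: 0x2a (blk 10, set 2) → L1-HIT  vc=[]
3: 0x2b (blk 10, set 2) → L1-HIT  vc=[]
4: 0x5a (blk 22, set 6) → MISS  vc=[54]
5: 0x33 (blk 12, set 4) → MISS  vc=[54]
6: 0x7b (blk 30, set 6) → MISS  vc=[54, 22]
7: 0x92 (blk 36, set 4) → MISS  vc=[54, 22, 12]
8: 0xb2 (blk 44, set 4) → MISS  vc=[54, 22, 12, 36]
9: 0x91 (blk 36, set 4) → VC-HIT  vc=[54, 22, 12, 44]
10: 0x5a (blk 22, set 6) → VC-HIT  vc=[54, 30, 12, 44]
11: 0xd9 (blk 54, set 6) → VC-HIT  vc=[22, 30, 12, 44]
12: 0x29 (blk 10, set 2) → L1-HIT  vc=[22, 30, 12, 44]
13: 0x33 (blk 12, set 4) → VC-HIT  vc=[22, 30, 36, 44]
14: 0x30 (blk 12, set 4) → L1-HIT  vc=[22, 30, 36, 44]
15: 0x33 (blk 12, set 4) → L1-HIT  vc=[22, 30, 36, 44]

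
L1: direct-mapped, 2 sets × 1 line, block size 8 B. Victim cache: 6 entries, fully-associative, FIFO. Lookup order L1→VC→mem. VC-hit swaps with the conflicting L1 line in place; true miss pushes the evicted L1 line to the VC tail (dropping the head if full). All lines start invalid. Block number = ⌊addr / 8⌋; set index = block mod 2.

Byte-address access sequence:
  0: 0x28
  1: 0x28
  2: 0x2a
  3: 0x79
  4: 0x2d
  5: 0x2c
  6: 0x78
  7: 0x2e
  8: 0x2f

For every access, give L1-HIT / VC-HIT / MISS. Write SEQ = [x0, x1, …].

0: 0x28 (blk 5, set 1) → MISS  vc=[]
1: 0x28 (blk 5, set 1) → L1-HIT  vc=[]
2: 0x2a (blk 5, set 1) → L1-HIT  vc=[]
3: 0x79 (blk 15, set 1) → MISS  vc=[5]
4: 0x2d (blk 5, set 1) → VC-HIT  vc=[15]
5: 0x2c (blk 5, set 1) → L1-HIT  vc=[15]
6: 0x78 (blk 15, set 1) → VC-HIT  vc=[5]
7: 0x2e (blk 5, set 1) → VC-HIT  vc=[15]
8: 0x2f (blk 5, set 1) → L1-HIT  vc=[15]

SEQ = [MISS, L1-HIT, L1-HIT, MISS, VC-HIT, L1-HIT, VC-HIT, VC-HIT, L1-HIT]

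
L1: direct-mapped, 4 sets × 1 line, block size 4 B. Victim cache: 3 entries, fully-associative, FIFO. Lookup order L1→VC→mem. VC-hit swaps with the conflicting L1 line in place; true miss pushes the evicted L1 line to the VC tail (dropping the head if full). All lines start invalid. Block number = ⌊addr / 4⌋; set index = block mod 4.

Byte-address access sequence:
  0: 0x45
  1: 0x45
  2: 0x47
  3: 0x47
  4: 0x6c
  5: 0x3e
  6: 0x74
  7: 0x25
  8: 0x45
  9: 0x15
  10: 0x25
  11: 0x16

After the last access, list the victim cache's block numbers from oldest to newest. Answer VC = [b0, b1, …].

VC = [9, 29, 17]

0: 0x45 (blk 17, set 1) → MISS  vc=[]
1: 0x45 (blk 17, set 1) → L1-HIT  vc=[]
2: 0x47 (blk 17, set 1) → L1-HIT  vc=[]
3: 0x47 (blk 17, set 1) → L1-HIT  vc=[]
4: 0x6c (blk 27, set 3) → MISS  vc=[]
5: 0x3e (blk 15, set 3) → MISS  vc=[27]
6: 0x74 (blk 29, set 1) → MISS  vc=[27, 17]
7: 0x25 (blk 9, set 1) → MISS  vc=[27, 17, 29]
8: 0x45 (blk 17, set 1) → VC-HIT  vc=[27, 9, 29]
9: 0x15 (blk 5, set 1) → MISS  vc=[9, 29, 17]
10: 0x25 (blk 9, set 1) → VC-HIT  vc=[5, 29, 17]
11: 0x16 (blk 5, set 1) → VC-HIT  vc=[9, 29, 17]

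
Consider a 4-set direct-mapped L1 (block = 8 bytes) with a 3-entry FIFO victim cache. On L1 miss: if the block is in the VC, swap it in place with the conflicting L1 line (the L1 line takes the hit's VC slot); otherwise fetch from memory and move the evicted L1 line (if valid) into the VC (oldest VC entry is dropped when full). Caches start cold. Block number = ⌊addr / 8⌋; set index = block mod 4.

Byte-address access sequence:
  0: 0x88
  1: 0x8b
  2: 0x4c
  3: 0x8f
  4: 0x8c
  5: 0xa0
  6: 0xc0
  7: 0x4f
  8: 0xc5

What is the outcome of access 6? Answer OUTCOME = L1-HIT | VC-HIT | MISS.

  [0] addr=0x88 blk=17 s=1: MISS | VC []
  [1] addr=0x8b blk=17 s=1: L1-HIT | VC []
  [2] addr=0x4c blk=9 s=1: MISS | VC [17]
  [3] addr=0x8f blk=17 s=1: VC-HIT | VC [9]
  [4] addr=0x8c blk=17 s=1: L1-HIT | VC [9]
  [5] addr=0xa0 blk=20 s=0: MISS | VC [9]
  [6] addr=0xc0 blk=24 s=0: MISS | VC [9, 20]
  [7] addr=0x4f blk=9 s=1: VC-HIT | VC [17, 20]
  [8] addr=0xc5 blk=24 s=0: L1-HIT | VC [17, 20]

OUTCOME = MISS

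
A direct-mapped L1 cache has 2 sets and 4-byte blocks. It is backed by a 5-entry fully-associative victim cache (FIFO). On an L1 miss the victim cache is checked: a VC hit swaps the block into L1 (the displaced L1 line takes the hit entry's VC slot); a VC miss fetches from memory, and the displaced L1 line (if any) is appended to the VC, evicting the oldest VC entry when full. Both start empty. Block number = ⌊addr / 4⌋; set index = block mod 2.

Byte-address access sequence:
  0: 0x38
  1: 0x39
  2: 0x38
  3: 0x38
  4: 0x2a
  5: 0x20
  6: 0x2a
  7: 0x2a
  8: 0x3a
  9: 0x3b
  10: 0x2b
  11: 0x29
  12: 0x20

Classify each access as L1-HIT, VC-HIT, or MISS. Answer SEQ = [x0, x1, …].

#0 0x38→b14/s0 MISS; vc=[]
#1 0x39→b14/s0 L1-HIT; vc=[]
#2 0x38→b14/s0 L1-HIT; vc=[]
#3 0x38→b14/s0 L1-HIT; vc=[]
#4 0x2a→b10/s0 MISS; vc=[14]
#5 0x20→b8/s0 MISS; vc=[14,10]
#6 0x2a→b10/s0 VC-HIT; vc=[14,8]
#7 0x2a→b10/s0 L1-HIT; vc=[14,8]
#8 0x3a→b14/s0 VC-HIT; vc=[10,8]
#9 0x3b→b14/s0 L1-HIT; vc=[10,8]
#10 0x2b→b10/s0 VC-HIT; vc=[14,8]
#11 0x29→b10/s0 L1-HIT; vc=[14,8]
#12 0x20→b8/s0 VC-HIT; vc=[14,10]

SEQ = [MISS, L1-HIT, L1-HIT, L1-HIT, MISS, MISS, VC-HIT, L1-HIT, VC-HIT, L1-HIT, VC-HIT, L1-HIT, VC-HIT]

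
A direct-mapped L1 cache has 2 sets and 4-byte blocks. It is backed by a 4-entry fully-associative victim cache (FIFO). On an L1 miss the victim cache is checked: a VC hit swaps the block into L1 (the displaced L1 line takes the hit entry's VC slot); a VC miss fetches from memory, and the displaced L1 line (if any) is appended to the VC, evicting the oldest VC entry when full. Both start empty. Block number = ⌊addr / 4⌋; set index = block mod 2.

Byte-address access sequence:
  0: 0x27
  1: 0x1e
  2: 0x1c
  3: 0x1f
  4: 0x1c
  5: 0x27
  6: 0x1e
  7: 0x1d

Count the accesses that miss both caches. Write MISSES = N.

MISSES = 2

0: 0x27 (blk 9, set 1) → MISS  vc=[]
1: 0x1e (blk 7, set 1) → MISS  vc=[9]
2: 0x1c (blk 7, set 1) → L1-HIT  vc=[9]
3: 0x1f (blk 7, set 1) → L1-HIT  vc=[9]
4: 0x1c (blk 7, set 1) → L1-HIT  vc=[9]
5: 0x27 (blk 9, set 1) → VC-HIT  vc=[7]
6: 0x1e (blk 7, set 1) → VC-HIT  vc=[9]
7: 0x1d (blk 7, set 1) → L1-HIT  vc=[9]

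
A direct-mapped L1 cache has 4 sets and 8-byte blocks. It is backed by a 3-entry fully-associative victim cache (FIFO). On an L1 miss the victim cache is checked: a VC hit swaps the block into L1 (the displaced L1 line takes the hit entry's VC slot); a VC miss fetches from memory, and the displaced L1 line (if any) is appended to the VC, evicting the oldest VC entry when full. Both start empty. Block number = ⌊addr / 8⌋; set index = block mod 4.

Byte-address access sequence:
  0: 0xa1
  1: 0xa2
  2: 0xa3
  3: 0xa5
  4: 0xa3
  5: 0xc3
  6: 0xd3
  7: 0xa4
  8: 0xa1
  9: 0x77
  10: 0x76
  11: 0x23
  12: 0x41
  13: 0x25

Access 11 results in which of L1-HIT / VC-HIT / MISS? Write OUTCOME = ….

OUTCOME = MISS

  [0] addr=0xa1 blk=20 s=0: MISS | VC []
  [1] addr=0xa2 blk=20 s=0: L1-HIT | VC []
  [2] addr=0xa3 blk=20 s=0: L1-HIT | VC []
  [3] addr=0xa5 blk=20 s=0: L1-HIT | VC []
  [4] addr=0xa3 blk=20 s=0: L1-HIT | VC []
  [5] addr=0xc3 blk=24 s=0: MISS | VC [20]
  [6] addr=0xd3 blk=26 s=2: MISS | VC [20]
  [7] addr=0xa4 blk=20 s=0: VC-HIT | VC [24]
  [8] addr=0xa1 blk=20 s=0: L1-HIT | VC [24]
  [9] addr=0x77 blk=14 s=2: MISS | VC [24, 26]
  [10] addr=0x76 blk=14 s=2: L1-HIT | VC [24, 26]
  [11] addr=0x23 blk=4 s=0: MISS | VC [24, 26, 20]
  [12] addr=0x41 blk=8 s=0: MISS | VC [26, 20, 4]
  [13] addr=0x25 blk=4 s=0: VC-HIT | VC [26, 20, 8]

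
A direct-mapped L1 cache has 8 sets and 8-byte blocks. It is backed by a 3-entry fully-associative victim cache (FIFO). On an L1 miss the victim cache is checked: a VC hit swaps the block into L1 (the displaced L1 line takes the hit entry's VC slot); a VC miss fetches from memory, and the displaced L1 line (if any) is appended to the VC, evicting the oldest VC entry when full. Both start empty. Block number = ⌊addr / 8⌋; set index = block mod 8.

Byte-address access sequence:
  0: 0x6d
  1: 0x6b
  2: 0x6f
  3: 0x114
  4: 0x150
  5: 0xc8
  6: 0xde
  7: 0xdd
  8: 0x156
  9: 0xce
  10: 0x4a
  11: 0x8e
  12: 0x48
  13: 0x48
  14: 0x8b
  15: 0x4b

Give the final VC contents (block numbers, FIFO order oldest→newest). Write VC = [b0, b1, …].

VC = [34, 25, 17]

  [0] addr=0x6d blk=13 s=5: MISS | VC []
  [1] addr=0x6b blk=13 s=5: L1-HIT | VC []
  [2] addr=0x6f blk=13 s=5: L1-HIT | VC []
  [3] addr=0x114 blk=34 s=2: MISS | VC []
  [4] addr=0x150 blk=42 s=2: MISS | VC [34]
  [5] addr=0xc8 blk=25 s=1: MISS | VC [34]
  [6] addr=0xde blk=27 s=3: MISS | VC [34]
  [7] addr=0xdd blk=27 s=3: L1-HIT | VC [34]
  [8] addr=0x156 blk=42 s=2: L1-HIT | VC [34]
  [9] addr=0xce blk=25 s=1: L1-HIT | VC [34]
  [10] addr=0x4a blk=9 s=1: MISS | VC [34, 25]
  [11] addr=0x8e blk=17 s=1: MISS | VC [34, 25, 9]
  [12] addr=0x48 blk=9 s=1: VC-HIT | VC [34, 25, 17]
  [13] addr=0x48 blk=9 s=1: L1-HIT | VC [34, 25, 17]
  [14] addr=0x8b blk=17 s=1: VC-HIT | VC [34, 25, 9]
  [15] addr=0x4b blk=9 s=1: VC-HIT | VC [34, 25, 17]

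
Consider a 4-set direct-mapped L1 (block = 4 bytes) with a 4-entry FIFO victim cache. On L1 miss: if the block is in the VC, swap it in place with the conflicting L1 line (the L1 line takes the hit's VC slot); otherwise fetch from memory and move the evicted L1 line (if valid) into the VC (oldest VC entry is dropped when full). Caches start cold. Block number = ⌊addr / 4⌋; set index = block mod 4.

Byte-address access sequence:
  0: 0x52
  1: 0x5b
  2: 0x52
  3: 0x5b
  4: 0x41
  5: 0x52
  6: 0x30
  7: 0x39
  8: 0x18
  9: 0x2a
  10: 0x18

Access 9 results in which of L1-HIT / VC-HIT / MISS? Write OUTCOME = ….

  [0] addr=0x52 blk=20 s=0: MISS | VC []
  [1] addr=0x5b blk=22 s=2: MISS | VC []
  [2] addr=0x52 blk=20 s=0: L1-HIT | VC []
  [3] addr=0x5b blk=22 s=2: L1-HIT | VC []
  [4] addr=0x41 blk=16 s=0: MISS | VC [20]
  [5] addr=0x52 blk=20 s=0: VC-HIT | VC [16]
  [6] addr=0x30 blk=12 s=0: MISS | VC [16, 20]
  [7] addr=0x39 blk=14 s=2: MISS | VC [16, 20, 22]
  [8] addr=0x18 blk=6 s=2: MISS | VC [16, 20, 22, 14]
  [9] addr=0x2a blk=10 s=2: MISS | VC [20, 22, 14, 6]
  [10] addr=0x18 blk=6 s=2: VC-HIT | VC [20, 22, 14, 10]

OUTCOME = MISS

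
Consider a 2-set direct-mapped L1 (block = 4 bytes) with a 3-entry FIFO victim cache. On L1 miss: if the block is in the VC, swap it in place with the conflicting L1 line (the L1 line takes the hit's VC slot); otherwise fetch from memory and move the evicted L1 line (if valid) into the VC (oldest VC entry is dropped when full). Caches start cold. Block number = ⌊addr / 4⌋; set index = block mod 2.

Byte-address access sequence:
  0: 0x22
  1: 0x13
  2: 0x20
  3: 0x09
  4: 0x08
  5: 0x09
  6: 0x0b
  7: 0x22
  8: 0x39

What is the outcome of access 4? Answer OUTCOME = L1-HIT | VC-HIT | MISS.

  [0] addr=0x22 blk=8 s=0: MISS | VC []
  [1] addr=0x13 blk=4 s=0: MISS | VC [8]
  [2] addr=0x20 blk=8 s=0: VC-HIT | VC [4]
  [3] addr=0x9 blk=2 s=0: MISS | VC [4, 8]
  [4] addr=0x8 blk=2 s=0: L1-HIT | VC [4, 8]
  [5] addr=0x9 blk=2 s=0: L1-HIT | VC [4, 8]
  [6] addr=0xb blk=2 s=0: L1-HIT | VC [4, 8]
  [7] addr=0x22 blk=8 s=0: VC-HIT | VC [4, 2]
  [8] addr=0x39 blk=14 s=0: MISS | VC [4, 2, 8]

OUTCOME = L1-HIT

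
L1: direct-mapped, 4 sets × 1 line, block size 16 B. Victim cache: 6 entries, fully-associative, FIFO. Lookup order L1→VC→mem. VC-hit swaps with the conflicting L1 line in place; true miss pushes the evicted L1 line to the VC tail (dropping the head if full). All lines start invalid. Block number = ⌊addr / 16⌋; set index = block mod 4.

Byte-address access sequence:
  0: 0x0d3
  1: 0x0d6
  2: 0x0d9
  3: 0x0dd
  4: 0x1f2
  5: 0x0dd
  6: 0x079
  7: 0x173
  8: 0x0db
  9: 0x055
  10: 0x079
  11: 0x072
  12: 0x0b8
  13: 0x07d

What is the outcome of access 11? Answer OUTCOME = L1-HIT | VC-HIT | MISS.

OUTCOME = L1-HIT

0: 0xd3 (blk 13, set 1) → MISS  vc=[]
1: 0xd6 (blk 13, set 1) → L1-HIT  vc=[]
2: 0xd9 (blk 13, set 1) → L1-HIT  vc=[]
3: 0xdd (blk 13, set 1) → L1-HIT  vc=[]
4: 0x1f2 (blk 31, set 3) → MISS  vc=[]
5: 0xdd (blk 13, set 1) → L1-HIT  vc=[]
6: 0x79 (blk 7, set 3) → MISS  vc=[31]
7: 0x173 (blk 23, set 3) → MISS  vc=[31, 7]
8: 0xdb (blk 13, set 1) → L1-HIT  vc=[31, 7]
9: 0x55 (blk 5, set 1) → MISS  vc=[31, 7, 13]
10: 0x79 (blk 7, set 3) → VC-HIT  vc=[31, 23, 13]
11: 0x72 (blk 7, set 3) → L1-HIT  vc=[31, 23, 13]
12: 0xb8 (blk 11, set 3) → MISS  vc=[31, 23, 13, 7]
13: 0x7d (blk 7, set 3) → VC-HIT  vc=[31, 23, 13, 11]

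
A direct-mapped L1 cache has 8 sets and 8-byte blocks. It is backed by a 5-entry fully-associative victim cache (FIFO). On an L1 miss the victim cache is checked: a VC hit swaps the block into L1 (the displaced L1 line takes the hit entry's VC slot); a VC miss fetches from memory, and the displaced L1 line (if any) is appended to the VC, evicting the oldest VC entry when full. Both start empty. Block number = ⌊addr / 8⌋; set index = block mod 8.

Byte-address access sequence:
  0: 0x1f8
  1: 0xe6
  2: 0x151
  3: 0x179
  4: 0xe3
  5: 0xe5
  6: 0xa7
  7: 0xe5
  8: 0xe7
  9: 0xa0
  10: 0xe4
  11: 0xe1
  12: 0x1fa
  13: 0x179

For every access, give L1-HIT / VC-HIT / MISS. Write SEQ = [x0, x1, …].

0: 0x1f8 (blk 63, set 7) → MISS  vc=[]
1: 0xe6 (blk 28, set 4) → MISS  vc=[]
2: 0x151 (blk 42, set 2) → MISS  vc=[]
3: 0x179 (blk 47, set 7) → MISS  vc=[63]
4: 0xe3 (blk 28, set 4) → L1-HIT  vc=[63]
5: 0xe5 (blk 28, set 4) → L1-HIT  vc=[63]
6: 0xa7 (blk 20, set 4) → MISS  vc=[63, 28]
7: 0xe5 (blk 28, set 4) → VC-HIT  vc=[63, 20]
8: 0xe7 (blk 28, set 4) → L1-HIT  vc=[63, 20]
9: 0xa0 (blk 20, set 4) → VC-HIT  vc=[63, 28]
10: 0xe4 (blk 28, set 4) → VC-HIT  vc=[63, 20]
11: 0xe1 (blk 28, set 4) → L1-HIT  vc=[63, 20]
12: 0x1fa (blk 63, set 7) → VC-HIT  vc=[47, 20]
13: 0x179 (blk 47, set 7) → VC-HIT  vc=[63, 20]

SEQ = [MISS, MISS, MISS, MISS, L1-HIT, L1-HIT, MISS, VC-HIT, L1-HIT, VC-HIT, VC-HIT, L1-HIT, VC-HIT, VC-HIT]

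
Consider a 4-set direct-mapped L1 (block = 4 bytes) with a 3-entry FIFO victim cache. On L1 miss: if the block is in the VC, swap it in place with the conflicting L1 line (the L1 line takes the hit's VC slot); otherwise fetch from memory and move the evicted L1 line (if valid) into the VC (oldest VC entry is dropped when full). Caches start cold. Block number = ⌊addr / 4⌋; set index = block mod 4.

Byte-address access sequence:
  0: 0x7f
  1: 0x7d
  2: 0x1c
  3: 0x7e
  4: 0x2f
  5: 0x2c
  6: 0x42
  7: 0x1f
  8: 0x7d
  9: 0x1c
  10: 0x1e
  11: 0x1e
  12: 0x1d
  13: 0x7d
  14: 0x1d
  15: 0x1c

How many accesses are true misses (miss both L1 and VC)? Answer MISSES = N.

MISSES = 4

#0 0x7f→b31/s3 MISS; vc=[]
#1 0x7d→b31/s3 L1-HIT; vc=[]
#2 0x1c→b7/s3 MISS; vc=[31]
#3 0x7e→b31/s3 VC-HIT; vc=[7]
#4 0x2f→b11/s3 MISS; vc=[7,31]
#5 0x2c→b11/s3 L1-HIT; vc=[7,31]
#6 0x42→b16/s0 MISS; vc=[7,31]
#7 0x1f→b7/s3 VC-HIT; vc=[11,31]
#8 0x7d→b31/s3 VC-HIT; vc=[11,7]
#9 0x1c→b7/s3 VC-HIT; vc=[11,31]
#10 0x1e→b7/s3 L1-HIT; vc=[11,31]
#11 0x1e→b7/s3 L1-HIT; vc=[11,31]
#12 0x1d→b7/s3 L1-HIT; vc=[11,31]
#13 0x7d→b31/s3 VC-HIT; vc=[11,7]
#14 0x1d→b7/s3 VC-HIT; vc=[11,31]
#15 0x1c→b7/s3 L1-HIT; vc=[11,31]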